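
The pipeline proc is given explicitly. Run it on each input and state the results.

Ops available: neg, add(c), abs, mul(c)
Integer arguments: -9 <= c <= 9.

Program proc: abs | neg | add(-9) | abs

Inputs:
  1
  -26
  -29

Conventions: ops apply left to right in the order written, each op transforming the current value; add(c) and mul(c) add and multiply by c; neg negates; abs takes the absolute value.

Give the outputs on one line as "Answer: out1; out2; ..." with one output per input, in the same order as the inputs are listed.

10; 35; 38

Execution, op by op:
  1 -> 1 -> -1 -> -10 -> 10
  -26 -> 26 -> -26 -> -35 -> 35
  -29 -> 29 -> -29 -> -38 -> 38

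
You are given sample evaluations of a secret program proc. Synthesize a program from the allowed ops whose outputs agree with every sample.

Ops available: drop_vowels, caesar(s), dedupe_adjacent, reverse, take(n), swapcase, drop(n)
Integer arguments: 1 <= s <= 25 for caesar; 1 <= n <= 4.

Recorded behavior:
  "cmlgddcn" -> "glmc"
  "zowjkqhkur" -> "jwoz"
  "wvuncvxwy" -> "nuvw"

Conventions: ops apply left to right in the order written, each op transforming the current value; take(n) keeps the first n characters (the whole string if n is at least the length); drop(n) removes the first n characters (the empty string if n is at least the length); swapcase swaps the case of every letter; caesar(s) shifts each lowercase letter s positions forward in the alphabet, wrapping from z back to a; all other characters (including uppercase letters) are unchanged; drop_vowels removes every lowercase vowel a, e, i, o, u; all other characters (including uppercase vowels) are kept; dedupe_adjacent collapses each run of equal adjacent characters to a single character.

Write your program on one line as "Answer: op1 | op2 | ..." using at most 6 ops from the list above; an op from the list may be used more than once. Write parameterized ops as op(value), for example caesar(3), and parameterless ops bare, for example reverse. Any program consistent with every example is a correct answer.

dedupe_adjacent | take(4) | swapcase | reverse | swapcase

Check, running the answer program on each example:
  "cmlgddcn" -> "cmlgdcn" -> "cmlg" -> "CMLG" -> "GLMC" -> "glmc"
  "zowjkqhkur" -> "zowjkqhkur" -> "zowj" -> "ZOWJ" -> "JWOZ" -> "jwoz"
  "wvuncvxwy" -> "wvuncvxwy" -> "wvun" -> "WVUN" -> "NUVW" -> "nuvw"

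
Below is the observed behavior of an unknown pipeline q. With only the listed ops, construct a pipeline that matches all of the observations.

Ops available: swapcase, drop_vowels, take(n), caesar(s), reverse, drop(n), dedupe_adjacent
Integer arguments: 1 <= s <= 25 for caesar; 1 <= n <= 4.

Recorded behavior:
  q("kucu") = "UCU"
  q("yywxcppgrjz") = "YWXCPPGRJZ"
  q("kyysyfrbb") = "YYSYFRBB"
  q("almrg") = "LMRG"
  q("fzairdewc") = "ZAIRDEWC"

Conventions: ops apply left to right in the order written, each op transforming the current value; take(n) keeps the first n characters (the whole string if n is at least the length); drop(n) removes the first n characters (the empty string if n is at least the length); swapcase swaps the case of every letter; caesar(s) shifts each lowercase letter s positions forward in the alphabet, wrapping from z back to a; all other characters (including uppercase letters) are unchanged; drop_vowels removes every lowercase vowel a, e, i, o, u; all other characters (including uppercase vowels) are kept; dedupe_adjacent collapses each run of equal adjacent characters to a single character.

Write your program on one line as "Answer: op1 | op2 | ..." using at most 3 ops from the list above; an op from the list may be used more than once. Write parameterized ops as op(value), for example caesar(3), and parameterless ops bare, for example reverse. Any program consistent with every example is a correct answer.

drop(1) | swapcase

Check, running the answer program on each example:
  "kucu" -> "ucu" -> "UCU"
  "yywxcppgrjz" -> "ywxcppgrjz" -> "YWXCPPGRJZ"
  "kyysyfrbb" -> "yysyfrbb" -> "YYSYFRBB"
  "almrg" -> "lmrg" -> "LMRG"
  "fzairdewc" -> "zairdewc" -> "ZAIRDEWC"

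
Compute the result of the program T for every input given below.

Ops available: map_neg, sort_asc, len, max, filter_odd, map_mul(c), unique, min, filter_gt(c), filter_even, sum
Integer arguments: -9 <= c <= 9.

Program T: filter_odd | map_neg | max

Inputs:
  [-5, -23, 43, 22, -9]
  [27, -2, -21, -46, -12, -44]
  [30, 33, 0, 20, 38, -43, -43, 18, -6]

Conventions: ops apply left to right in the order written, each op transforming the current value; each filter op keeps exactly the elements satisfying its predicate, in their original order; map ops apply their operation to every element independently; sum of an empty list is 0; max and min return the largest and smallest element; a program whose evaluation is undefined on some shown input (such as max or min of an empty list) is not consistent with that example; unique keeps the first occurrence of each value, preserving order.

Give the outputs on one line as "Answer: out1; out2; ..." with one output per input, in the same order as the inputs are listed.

Execution, op by op:
  [-5, -23, 43, 22, -9] -> [-5, -23, 43, -9] -> [5, 23, -43, 9] -> 23
  [27, -2, -21, -46, -12, -44] -> [27, -21] -> [-27, 21] -> 21
  [30, 33, 0, 20, 38, -43, -43, 18, -6] -> [33, -43, -43] -> [-33, 43, 43] -> 43

23; 21; 43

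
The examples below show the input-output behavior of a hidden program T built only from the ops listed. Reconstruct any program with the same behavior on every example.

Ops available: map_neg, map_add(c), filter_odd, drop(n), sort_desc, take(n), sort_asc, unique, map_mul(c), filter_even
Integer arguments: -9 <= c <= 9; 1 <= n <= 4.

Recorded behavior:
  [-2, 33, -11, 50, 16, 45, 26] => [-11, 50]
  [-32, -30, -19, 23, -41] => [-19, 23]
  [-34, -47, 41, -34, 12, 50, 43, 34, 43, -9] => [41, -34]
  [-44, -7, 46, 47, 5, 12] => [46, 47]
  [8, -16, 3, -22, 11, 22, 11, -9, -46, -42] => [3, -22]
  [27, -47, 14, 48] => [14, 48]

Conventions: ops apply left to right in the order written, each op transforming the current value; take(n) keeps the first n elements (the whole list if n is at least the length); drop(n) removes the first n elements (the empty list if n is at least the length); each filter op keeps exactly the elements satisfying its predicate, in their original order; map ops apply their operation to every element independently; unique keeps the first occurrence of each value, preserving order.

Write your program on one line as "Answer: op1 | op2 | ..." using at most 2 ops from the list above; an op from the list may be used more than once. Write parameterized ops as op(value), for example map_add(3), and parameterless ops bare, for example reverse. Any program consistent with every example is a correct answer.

take(4) | drop(2)

Check, running the answer program on each example:
  [-2, 33, -11, 50, 16, 45, 26] -> [-2, 33, -11, 50] -> [-11, 50]
  [-32, -30, -19, 23, -41] -> [-32, -30, -19, 23] -> [-19, 23]
  [-34, -47, 41, -34, 12, 50, 43, 34, 43, -9] -> [-34, -47, 41, -34] -> [41, -34]
  [-44, -7, 46, 47, 5, 12] -> [-44, -7, 46, 47] -> [46, 47]
  [8, -16, 3, -22, 11, 22, 11, -9, -46, -42] -> [8, -16, 3, -22] -> [3, -22]
  [27, -47, 14, 48] -> [27, -47, 14, 48] -> [14, 48]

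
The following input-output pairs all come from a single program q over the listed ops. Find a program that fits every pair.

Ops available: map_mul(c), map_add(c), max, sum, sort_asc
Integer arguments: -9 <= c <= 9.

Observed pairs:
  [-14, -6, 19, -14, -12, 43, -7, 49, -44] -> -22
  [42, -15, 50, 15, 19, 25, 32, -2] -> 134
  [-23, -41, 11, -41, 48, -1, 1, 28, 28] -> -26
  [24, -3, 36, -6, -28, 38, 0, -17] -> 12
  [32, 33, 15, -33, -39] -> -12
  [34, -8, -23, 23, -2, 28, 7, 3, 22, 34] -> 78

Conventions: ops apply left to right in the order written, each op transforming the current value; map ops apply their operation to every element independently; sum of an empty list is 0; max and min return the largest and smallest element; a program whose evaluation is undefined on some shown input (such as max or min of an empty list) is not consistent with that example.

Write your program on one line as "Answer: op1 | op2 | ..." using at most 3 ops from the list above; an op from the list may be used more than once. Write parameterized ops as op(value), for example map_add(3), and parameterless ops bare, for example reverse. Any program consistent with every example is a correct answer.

sort_asc | map_add(-4) | sum

Check, running the answer program on each example:
  [-14, -6, 19, -14, -12, 43, -7, 49, -44] -> [-44, -14, -14, -12, -7, -6, 19, 43, 49] -> [-48, -18, -18, -16, -11, -10, 15, 39, 45] -> -22
  [42, -15, 50, 15, 19, 25, 32, -2] -> [-15, -2, 15, 19, 25, 32, 42, 50] -> [-19, -6, 11, 15, 21, 28, 38, 46] -> 134
  [-23, -41, 11, -41, 48, -1, 1, 28, 28] -> [-41, -41, -23, -1, 1, 11, 28, 28, 48] -> [-45, -45, -27, -5, -3, 7, 24, 24, 44] -> -26
  [24, -3, 36, -6, -28, 38, 0, -17] -> [-28, -17, -6, -3, 0, 24, 36, 38] -> [-32, -21, -10, -7, -4, 20, 32, 34] -> 12
  [32, 33, 15, -33, -39] -> [-39, -33, 15, 32, 33] -> [-43, -37, 11, 28, 29] -> -12
  [34, -8, -23, 23, -2, 28, 7, 3, 22, 34] -> [-23, -8, -2, 3, 7, 22, 23, 28, 34, 34] -> [-27, -12, -6, -1, 3, 18, 19, 24, 30, 30] -> 78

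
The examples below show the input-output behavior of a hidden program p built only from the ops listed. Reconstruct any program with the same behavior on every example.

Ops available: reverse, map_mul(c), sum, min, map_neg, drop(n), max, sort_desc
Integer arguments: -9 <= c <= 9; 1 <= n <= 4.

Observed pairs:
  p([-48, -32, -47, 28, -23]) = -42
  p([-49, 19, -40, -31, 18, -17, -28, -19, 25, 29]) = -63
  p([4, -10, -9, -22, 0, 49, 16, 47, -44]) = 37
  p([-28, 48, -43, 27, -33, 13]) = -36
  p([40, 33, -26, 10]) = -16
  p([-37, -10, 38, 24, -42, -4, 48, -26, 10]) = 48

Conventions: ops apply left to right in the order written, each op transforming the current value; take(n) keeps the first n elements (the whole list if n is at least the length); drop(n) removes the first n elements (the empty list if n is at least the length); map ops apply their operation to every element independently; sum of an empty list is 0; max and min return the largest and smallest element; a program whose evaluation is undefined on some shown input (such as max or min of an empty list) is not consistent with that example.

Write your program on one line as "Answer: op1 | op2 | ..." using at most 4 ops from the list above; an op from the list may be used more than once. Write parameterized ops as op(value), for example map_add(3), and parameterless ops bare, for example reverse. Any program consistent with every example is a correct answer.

drop(2) | sort_desc | sum

Check, running the answer program on each example:
  [-48, -32, -47, 28, -23] -> [-47, 28, -23] -> [28, -23, -47] -> -42
  [-49, 19, -40, -31, 18, -17, -28, -19, 25, 29] -> [-40, -31, 18, -17, -28, -19, 25, 29] -> [29, 25, 18, -17, -19, -28, -31, -40] -> -63
  [4, -10, -9, -22, 0, 49, 16, 47, -44] -> [-9, -22, 0, 49, 16, 47, -44] -> [49, 47, 16, 0, -9, -22, -44] -> 37
  [-28, 48, -43, 27, -33, 13] -> [-43, 27, -33, 13] -> [27, 13, -33, -43] -> -36
  [40, 33, -26, 10] -> [-26, 10] -> [10, -26] -> -16
  [-37, -10, 38, 24, -42, -4, 48, -26, 10] -> [38, 24, -42, -4, 48, -26, 10] -> [48, 38, 24, 10, -4, -26, -42] -> 48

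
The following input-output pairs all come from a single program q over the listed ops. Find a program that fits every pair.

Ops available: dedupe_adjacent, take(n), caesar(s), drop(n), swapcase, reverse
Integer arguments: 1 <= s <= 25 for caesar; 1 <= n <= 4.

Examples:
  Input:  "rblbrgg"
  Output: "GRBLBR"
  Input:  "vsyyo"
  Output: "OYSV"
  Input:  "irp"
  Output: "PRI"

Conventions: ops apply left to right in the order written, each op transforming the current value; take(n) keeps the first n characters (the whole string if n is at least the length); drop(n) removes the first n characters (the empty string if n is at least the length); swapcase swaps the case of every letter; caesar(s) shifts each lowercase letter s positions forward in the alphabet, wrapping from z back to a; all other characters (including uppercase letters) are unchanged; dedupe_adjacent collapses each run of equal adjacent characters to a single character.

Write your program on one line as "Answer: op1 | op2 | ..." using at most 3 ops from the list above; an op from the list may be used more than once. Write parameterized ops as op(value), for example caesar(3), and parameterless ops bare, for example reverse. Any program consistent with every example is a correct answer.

reverse | dedupe_adjacent | swapcase

Check, running the answer program on each example:
  "rblbrgg" -> "ggrblbr" -> "grblbr" -> "GRBLBR"
  "vsyyo" -> "oyysv" -> "oysv" -> "OYSV"
  "irp" -> "pri" -> "pri" -> "PRI"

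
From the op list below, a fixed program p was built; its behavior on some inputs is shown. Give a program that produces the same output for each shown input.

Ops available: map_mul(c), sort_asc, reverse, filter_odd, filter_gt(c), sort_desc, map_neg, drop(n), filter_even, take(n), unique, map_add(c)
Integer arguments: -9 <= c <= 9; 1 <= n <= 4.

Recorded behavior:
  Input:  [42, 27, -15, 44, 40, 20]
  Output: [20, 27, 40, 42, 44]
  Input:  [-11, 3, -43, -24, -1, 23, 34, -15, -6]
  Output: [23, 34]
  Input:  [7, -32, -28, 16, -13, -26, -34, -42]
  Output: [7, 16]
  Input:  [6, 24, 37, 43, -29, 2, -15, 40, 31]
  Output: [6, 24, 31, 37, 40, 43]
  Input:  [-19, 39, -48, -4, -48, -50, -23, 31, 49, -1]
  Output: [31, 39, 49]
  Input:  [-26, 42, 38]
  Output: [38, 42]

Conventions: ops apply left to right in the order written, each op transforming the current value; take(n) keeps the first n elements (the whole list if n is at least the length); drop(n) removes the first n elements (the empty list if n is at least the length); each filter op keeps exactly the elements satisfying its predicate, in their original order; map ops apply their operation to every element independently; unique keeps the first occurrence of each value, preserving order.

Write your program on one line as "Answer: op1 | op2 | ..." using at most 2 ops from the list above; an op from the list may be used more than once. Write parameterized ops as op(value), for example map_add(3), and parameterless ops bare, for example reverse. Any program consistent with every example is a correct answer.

sort_asc | filter_gt(4)

Check, running the answer program on each example:
  [42, 27, -15, 44, 40, 20] -> [-15, 20, 27, 40, 42, 44] -> [20, 27, 40, 42, 44]
  [-11, 3, -43, -24, -1, 23, 34, -15, -6] -> [-43, -24, -15, -11, -6, -1, 3, 23, 34] -> [23, 34]
  [7, -32, -28, 16, -13, -26, -34, -42] -> [-42, -34, -32, -28, -26, -13, 7, 16] -> [7, 16]
  [6, 24, 37, 43, -29, 2, -15, 40, 31] -> [-29, -15, 2, 6, 24, 31, 37, 40, 43] -> [6, 24, 31, 37, 40, 43]
  [-19, 39, -48, -4, -48, -50, -23, 31, 49, -1] -> [-50, -48, -48, -23, -19, -4, -1, 31, 39, 49] -> [31, 39, 49]
  [-26, 42, 38] -> [-26, 38, 42] -> [38, 42]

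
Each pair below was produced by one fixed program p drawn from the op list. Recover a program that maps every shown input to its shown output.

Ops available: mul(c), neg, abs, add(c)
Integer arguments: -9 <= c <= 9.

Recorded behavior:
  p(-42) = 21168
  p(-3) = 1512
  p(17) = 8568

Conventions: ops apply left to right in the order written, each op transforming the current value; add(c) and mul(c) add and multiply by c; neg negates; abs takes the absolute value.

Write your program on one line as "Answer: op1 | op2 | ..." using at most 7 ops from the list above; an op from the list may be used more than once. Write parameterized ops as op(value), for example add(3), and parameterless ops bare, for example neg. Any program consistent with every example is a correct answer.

abs | mul(-8) | mul(-9) | neg | mul(7) | abs

Check, running the answer program on each example:
  -42 -> 42 -> -336 -> 3024 -> -3024 -> -21168 -> 21168
  -3 -> 3 -> -24 -> 216 -> -216 -> -1512 -> 1512
  17 -> 17 -> -136 -> 1224 -> -1224 -> -8568 -> 8568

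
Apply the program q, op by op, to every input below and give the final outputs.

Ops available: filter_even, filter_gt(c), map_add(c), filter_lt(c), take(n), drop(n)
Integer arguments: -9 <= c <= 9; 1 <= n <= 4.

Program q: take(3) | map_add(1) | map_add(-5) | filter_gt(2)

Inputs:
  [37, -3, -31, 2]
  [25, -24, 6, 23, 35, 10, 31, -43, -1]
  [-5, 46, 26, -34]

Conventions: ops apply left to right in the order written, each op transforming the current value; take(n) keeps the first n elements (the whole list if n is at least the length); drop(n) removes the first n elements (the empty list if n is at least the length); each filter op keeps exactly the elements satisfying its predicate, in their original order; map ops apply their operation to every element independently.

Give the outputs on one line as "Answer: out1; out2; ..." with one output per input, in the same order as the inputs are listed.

Execution, op by op:
  [37, -3, -31, 2] -> [37, -3, -31] -> [38, -2, -30] -> [33, -7, -35] -> [33]
  [25, -24, 6, 23, 35, 10, 31, -43, -1] -> [25, -24, 6] -> [26, -23, 7] -> [21, -28, 2] -> [21]
  [-5, 46, 26, -34] -> [-5, 46, 26] -> [-4, 47, 27] -> [-9, 42, 22] -> [42, 22]

[33]; [21]; [42, 22]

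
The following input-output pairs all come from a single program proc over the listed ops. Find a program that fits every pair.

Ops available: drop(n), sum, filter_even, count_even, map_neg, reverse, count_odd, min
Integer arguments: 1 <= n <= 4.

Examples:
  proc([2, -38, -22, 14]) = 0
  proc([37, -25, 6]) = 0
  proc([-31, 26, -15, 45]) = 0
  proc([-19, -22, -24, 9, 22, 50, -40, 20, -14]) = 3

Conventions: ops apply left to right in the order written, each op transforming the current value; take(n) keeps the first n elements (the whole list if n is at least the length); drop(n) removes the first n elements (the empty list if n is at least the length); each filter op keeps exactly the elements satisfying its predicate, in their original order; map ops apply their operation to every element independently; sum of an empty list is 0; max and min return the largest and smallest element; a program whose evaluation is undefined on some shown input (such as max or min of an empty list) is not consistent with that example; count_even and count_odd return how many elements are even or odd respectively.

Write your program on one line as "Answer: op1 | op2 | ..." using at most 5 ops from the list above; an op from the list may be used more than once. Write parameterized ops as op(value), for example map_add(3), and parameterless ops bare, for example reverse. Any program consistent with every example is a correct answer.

map_neg | reverse | drop(4) | count_even

Check, running the answer program on each example:
  [2, -38, -22, 14] -> [-2, 38, 22, -14] -> [-14, 22, 38, -2] -> [] -> 0
  [37, -25, 6] -> [-37, 25, -6] -> [-6, 25, -37] -> [] -> 0
  [-31, 26, -15, 45] -> [31, -26, 15, -45] -> [-45, 15, -26, 31] -> [] -> 0
  [-19, -22, -24, 9, 22, 50, -40, 20, -14] -> [19, 22, 24, -9, -22, -50, 40, -20, 14] -> [14, -20, 40, -50, -22, -9, 24, 22, 19] -> [-22, -9, 24, 22, 19] -> 3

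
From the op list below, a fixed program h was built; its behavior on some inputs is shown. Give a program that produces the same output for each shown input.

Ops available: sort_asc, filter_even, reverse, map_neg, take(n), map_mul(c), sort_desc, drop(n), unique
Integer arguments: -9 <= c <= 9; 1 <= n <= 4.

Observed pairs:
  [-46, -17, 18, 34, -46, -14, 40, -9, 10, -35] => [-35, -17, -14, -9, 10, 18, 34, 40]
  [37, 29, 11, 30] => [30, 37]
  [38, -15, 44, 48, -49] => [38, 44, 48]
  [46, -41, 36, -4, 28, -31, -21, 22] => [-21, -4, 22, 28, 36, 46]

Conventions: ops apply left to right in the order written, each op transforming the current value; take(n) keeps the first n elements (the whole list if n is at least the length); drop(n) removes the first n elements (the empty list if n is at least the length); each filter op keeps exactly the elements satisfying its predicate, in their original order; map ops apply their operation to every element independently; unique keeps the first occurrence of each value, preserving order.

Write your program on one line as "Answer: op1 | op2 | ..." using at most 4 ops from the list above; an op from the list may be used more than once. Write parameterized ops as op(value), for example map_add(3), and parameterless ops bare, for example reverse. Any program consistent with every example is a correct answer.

reverse | sort_desc | reverse | drop(2)

Check, running the answer program on each example:
  [-46, -17, 18, 34, -46, -14, 40, -9, 10, -35] -> [-35, 10, -9, 40, -14, -46, 34, 18, -17, -46] -> [40, 34, 18, 10, -9, -14, -17, -35, -46, -46] -> [-46, -46, -35, -17, -14, -9, 10, 18, 34, 40] -> [-35, -17, -14, -9, 10, 18, 34, 40]
  [37, 29, 11, 30] -> [30, 11, 29, 37] -> [37, 30, 29, 11] -> [11, 29, 30, 37] -> [30, 37]
  [38, -15, 44, 48, -49] -> [-49, 48, 44, -15, 38] -> [48, 44, 38, -15, -49] -> [-49, -15, 38, 44, 48] -> [38, 44, 48]
  [46, -41, 36, -4, 28, -31, -21, 22] -> [22, -21, -31, 28, -4, 36, -41, 46] -> [46, 36, 28, 22, -4, -21, -31, -41] -> [-41, -31, -21, -4, 22, 28, 36, 46] -> [-21, -4, 22, 28, 36, 46]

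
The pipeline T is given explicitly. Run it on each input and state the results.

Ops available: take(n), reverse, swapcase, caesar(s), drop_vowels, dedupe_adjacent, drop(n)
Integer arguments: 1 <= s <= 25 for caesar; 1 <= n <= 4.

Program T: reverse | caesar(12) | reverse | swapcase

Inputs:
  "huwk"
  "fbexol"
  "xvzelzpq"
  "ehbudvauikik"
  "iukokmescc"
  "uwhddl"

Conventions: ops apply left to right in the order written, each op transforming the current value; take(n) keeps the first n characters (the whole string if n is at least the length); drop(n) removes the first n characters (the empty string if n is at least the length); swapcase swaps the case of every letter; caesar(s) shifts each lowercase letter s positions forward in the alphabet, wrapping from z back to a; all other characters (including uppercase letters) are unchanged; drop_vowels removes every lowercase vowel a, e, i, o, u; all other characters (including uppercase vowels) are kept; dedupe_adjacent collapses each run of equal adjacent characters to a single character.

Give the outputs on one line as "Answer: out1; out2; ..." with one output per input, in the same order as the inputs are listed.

"TGIW"; "RNQJAX"; "JHLQXLBC"; "QTNGPHMGUWUW"; "UGWAWYQEOO"; "GITPPX"

Execution, op by op:
  "huwk" -> "kwuh" -> "wigt" -> "tgiw" -> "TGIW"
  "fbexol" -> "loxebf" -> "xajqnr" -> "rnqjax" -> "RNQJAX"
  "xvzelzpq" -> "qpzlezvx" -> "cblxqlhj" -> "jhlqxlbc" -> "JHLQXLBC"
  "ehbudvauikik" -> "kikiuavdubhe" -> "wuwugmhpgntq" -> "qtngphmguwuw" -> "QTNGPHMGUWUW"
  "iukokmescc" -> "ccsemkokui" -> "ooeqywawgu" -> "ugwawyqeoo" -> "UGWAWYQEOO"
  "uwhddl" -> "lddhwu" -> "xpptig" -> "gitppx" -> "GITPPX"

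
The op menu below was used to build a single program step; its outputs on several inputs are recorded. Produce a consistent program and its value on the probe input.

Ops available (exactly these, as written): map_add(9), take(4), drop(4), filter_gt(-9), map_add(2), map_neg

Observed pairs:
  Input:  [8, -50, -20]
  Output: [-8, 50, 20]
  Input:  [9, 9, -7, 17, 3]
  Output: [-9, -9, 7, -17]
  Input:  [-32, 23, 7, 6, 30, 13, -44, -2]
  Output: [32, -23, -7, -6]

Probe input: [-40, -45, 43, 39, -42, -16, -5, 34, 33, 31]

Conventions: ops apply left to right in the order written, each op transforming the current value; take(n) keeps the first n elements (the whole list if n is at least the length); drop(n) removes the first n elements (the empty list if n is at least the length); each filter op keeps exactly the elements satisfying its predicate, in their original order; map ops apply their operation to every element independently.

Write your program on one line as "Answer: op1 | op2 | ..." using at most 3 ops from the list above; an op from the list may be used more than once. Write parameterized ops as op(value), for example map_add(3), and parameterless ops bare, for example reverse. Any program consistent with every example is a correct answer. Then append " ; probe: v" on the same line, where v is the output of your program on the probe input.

map_neg | take(4) ; probe: [40, 45, -43, -39]

Check, running the answer program on each example:
  [8, -50, -20] -> [-8, 50, 20] -> [-8, 50, 20]
  [9, 9, -7, 17, 3] -> [-9, -9, 7, -17, -3] -> [-9, -9, 7, -17]
  [-32, 23, 7, 6, 30, 13, -44, -2] -> [32, -23, -7, -6, -30, -13, 44, 2] -> [32, -23, -7, -6]
  probe: [-40, -45, 43, 39, -42, -16, -5, 34, 33, 31] -> [40, 45, -43, -39, 42, 16, 5, -34, -33, -31] -> [40, 45, -43, -39]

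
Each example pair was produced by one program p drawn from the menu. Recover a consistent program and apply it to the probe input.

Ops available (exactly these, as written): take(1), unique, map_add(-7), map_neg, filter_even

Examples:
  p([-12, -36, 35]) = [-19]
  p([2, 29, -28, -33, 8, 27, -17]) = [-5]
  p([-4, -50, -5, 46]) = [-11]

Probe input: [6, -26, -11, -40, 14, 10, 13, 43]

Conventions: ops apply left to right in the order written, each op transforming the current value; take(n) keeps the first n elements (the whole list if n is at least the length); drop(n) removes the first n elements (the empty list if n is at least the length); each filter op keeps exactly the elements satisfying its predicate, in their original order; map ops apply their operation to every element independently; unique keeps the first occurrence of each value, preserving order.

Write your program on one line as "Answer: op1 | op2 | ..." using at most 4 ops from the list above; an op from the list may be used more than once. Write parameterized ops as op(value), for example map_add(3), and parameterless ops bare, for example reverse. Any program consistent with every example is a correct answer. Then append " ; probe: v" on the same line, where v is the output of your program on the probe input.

filter_even | take(1) | map_add(-7) ; probe: [-1]

Check, running the answer program on each example:
  [-12, -36, 35] -> [-12, -36] -> [-12] -> [-19]
  [2, 29, -28, -33, 8, 27, -17] -> [2, -28, 8] -> [2] -> [-5]
  [-4, -50, -5, 46] -> [-4, -50, 46] -> [-4] -> [-11]
  probe: [6, -26, -11, -40, 14, 10, 13, 43] -> [6, -26, -40, 14, 10] -> [6] -> [-1]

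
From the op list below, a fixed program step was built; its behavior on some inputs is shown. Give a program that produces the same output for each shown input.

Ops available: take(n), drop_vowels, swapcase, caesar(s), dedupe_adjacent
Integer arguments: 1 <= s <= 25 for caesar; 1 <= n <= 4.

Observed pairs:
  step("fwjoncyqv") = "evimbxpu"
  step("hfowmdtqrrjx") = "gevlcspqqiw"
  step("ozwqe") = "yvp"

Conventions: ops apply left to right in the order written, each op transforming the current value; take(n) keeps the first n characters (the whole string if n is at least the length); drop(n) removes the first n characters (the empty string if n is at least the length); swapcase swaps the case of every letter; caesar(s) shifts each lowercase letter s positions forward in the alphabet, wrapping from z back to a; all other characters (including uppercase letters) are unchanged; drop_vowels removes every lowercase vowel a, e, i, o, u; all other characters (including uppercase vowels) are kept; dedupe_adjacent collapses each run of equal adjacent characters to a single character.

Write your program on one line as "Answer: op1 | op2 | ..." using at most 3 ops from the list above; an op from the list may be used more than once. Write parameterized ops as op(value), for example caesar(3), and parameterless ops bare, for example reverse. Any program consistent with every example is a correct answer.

drop_vowels | caesar(25)

Check, running the answer program on each example:
  "fwjoncyqv" -> "fwjncyqv" -> "evimbxpu"
  "hfowmdtqrrjx" -> "hfwmdtqrrjx" -> "gevlcspqqiw"
  "ozwqe" -> "zwq" -> "yvp"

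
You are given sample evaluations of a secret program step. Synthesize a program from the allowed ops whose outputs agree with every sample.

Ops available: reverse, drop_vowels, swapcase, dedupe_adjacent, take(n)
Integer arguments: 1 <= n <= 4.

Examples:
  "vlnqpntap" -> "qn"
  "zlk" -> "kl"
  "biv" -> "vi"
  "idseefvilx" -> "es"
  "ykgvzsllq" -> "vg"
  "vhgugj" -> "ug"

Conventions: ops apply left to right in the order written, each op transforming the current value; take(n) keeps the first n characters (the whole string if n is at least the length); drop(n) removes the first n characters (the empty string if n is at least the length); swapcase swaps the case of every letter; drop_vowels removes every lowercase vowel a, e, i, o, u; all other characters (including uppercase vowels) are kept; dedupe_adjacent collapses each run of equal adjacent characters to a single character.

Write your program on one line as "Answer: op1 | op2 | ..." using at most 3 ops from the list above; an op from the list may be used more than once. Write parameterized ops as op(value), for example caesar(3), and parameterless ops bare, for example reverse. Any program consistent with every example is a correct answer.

take(4) | reverse | take(2)

Check, running the answer program on each example:
  "vlnqpntap" -> "vlnq" -> "qnlv" -> "qn"
  "zlk" -> "zlk" -> "klz" -> "kl"
  "biv" -> "biv" -> "vib" -> "vi"
  "idseefvilx" -> "idse" -> "esdi" -> "es"
  "ykgvzsllq" -> "ykgv" -> "vgky" -> "vg"
  "vhgugj" -> "vhgu" -> "ughv" -> "ug"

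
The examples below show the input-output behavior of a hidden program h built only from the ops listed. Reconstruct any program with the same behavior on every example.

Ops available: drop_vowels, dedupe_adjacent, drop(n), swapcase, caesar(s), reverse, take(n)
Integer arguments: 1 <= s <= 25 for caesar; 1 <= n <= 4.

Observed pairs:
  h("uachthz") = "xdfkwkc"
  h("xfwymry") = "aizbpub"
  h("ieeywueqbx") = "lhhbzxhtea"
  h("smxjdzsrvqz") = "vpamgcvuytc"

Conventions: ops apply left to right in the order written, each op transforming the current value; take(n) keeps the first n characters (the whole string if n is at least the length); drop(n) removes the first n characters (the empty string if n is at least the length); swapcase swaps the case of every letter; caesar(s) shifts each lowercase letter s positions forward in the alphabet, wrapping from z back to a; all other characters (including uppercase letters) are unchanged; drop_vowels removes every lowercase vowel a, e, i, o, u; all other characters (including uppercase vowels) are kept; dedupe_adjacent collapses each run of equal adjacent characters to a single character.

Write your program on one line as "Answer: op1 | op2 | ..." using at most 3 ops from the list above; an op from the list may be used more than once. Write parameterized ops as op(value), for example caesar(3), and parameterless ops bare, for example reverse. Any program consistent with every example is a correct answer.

reverse | caesar(3) | reverse

Check, running the answer program on each example:
  "uachthz" -> "zhthcau" -> "ckwkfdx" -> "xdfkwkc"
  "xfwymry" -> "yrmywfx" -> "bupbzia" -> "aizbpub"
  "ieeywueqbx" -> "xbqeuwyeei" -> "aethxzbhhl" -> "lhhbzxhtea"
  "smxjdzsrvqz" -> "zqvrszdjxms" -> "ctyuvcgmapv" -> "vpamgcvuytc"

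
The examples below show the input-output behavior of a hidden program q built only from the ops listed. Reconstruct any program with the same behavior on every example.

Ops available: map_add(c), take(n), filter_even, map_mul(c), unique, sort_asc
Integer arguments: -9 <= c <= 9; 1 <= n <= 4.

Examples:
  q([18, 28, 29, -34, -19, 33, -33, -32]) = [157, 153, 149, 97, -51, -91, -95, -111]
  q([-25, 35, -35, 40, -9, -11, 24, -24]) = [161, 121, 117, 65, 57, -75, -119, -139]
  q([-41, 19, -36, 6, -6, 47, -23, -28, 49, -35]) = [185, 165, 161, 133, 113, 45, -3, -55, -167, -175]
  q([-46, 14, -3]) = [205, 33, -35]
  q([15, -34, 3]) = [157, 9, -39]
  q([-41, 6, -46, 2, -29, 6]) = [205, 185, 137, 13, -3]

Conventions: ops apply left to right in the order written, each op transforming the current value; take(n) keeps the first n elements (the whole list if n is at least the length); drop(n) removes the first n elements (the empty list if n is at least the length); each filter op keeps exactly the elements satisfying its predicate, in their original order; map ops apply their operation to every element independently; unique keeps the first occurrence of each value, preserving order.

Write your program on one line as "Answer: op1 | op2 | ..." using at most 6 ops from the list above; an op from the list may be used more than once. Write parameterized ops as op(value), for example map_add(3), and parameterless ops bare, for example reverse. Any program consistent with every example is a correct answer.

sort_asc | unique | map_add(-4) | map_mul(-4) | map_add(5)

Check, running the answer program on each example:
  [18, 28, 29, -34, -19, 33, -33, -32] -> [-34, -33, -32, -19, 18, 28, 29, 33] -> [-34, -33, -32, -19, 18, 28, 29, 33] -> [-38, -37, -36, -23, 14, 24, 25, 29] -> [152, 148, 144, 92, -56, -96, -100, -116] -> [157, 153, 149, 97, -51, -91, -95, -111]
  [-25, 35, -35, 40, -9, -11, 24, -24] -> [-35, -25, -24, -11, -9, 24, 35, 40] -> [-35, -25, -24, -11, -9, 24, 35, 40] -> [-39, -29, -28, -15, -13, 20, 31, 36] -> [156, 116, 112, 60, 52, -80, -124, -144] -> [161, 121, 117, 65, 57, -75, -119, -139]
  [-41, 19, -36, 6, -6, 47, -23, -28, 49, -35] -> [-41, -36, -35, -28, -23, -6, 6, 19, 47, 49] -> [-41, -36, -35, -28, -23, -6, 6, 19, 47, 49] -> [-45, -40, -39, -32, -27, -10, 2, 15, 43, 45] -> [180, 160, 156, 128, 108, 40, -8, -60, -172, -180] -> [185, 165, 161, 133, 113, 45, -3, -55, -167, -175]
  [-46, 14, -3] -> [-46, -3, 14] -> [-46, -3, 14] -> [-50, -7, 10] -> [200, 28, -40] -> [205, 33, -35]
  [15, -34, 3] -> [-34, 3, 15] -> [-34, 3, 15] -> [-38, -1, 11] -> [152, 4, -44] -> [157, 9, -39]
  [-41, 6, -46, 2, -29, 6] -> [-46, -41, -29, 2, 6, 6] -> [-46, -41, -29, 2, 6] -> [-50, -45, -33, -2, 2] -> [200, 180, 132, 8, -8] -> [205, 185, 137, 13, -3]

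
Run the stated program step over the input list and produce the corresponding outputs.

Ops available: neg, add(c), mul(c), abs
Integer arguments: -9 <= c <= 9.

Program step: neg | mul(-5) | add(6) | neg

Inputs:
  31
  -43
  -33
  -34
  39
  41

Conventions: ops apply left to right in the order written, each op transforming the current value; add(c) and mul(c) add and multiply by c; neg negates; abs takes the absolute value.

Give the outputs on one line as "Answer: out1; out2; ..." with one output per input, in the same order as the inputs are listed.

-161; 209; 159; 164; -201; -211

Execution, op by op:
  31 -> -31 -> 155 -> 161 -> -161
  -43 -> 43 -> -215 -> -209 -> 209
  -33 -> 33 -> -165 -> -159 -> 159
  -34 -> 34 -> -170 -> -164 -> 164
  39 -> -39 -> 195 -> 201 -> -201
  41 -> -41 -> 205 -> 211 -> -211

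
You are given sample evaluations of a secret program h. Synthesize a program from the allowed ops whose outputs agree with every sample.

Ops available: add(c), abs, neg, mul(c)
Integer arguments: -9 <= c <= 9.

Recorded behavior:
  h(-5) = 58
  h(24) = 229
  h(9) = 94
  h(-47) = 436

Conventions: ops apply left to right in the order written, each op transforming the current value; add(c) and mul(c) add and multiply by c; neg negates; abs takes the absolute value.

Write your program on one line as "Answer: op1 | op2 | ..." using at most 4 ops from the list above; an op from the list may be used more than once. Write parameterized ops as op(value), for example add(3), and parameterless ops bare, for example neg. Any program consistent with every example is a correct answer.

mul(9) | abs | add(5) | add(8)

Check, running the answer program on each example:
  -5 -> -45 -> 45 -> 50 -> 58
  24 -> 216 -> 216 -> 221 -> 229
  9 -> 81 -> 81 -> 86 -> 94
  -47 -> -423 -> 423 -> 428 -> 436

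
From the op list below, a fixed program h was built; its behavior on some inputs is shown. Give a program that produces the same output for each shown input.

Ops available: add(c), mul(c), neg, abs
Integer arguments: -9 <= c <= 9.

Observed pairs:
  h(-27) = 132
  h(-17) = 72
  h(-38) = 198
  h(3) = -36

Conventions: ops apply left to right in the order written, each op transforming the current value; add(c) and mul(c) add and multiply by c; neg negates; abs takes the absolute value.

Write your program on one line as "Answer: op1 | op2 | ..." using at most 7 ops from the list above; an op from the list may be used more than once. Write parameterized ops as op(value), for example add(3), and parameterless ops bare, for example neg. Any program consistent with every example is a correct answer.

neg | add(2) | abs | add(-7) | mul(3) | mul(2)

Check, running the answer program on each example:
  -27 -> 27 -> 29 -> 29 -> 22 -> 66 -> 132
  -17 -> 17 -> 19 -> 19 -> 12 -> 36 -> 72
  -38 -> 38 -> 40 -> 40 -> 33 -> 99 -> 198
  3 -> -3 -> -1 -> 1 -> -6 -> -18 -> -36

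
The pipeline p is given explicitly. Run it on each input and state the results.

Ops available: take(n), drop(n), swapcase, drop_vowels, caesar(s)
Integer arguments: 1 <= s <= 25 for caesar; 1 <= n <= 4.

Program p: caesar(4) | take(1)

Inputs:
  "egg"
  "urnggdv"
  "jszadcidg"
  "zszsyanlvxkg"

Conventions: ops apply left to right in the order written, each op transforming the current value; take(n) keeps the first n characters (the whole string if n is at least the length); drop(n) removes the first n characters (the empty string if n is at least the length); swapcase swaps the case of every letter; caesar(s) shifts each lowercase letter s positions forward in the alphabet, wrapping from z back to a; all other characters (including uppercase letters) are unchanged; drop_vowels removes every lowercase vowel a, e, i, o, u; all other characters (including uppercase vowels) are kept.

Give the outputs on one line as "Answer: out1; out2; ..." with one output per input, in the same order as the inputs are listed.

Execution, op by op:
  "egg" -> "ikk" -> "i"
  "urnggdv" -> "yvrkkhz" -> "y"
  "jszadcidg" -> "nwdehgmhk" -> "n"
  "zszsyanlvxkg" -> "dwdwcerpzbok" -> "d"

"i"; "y"; "n"; "d"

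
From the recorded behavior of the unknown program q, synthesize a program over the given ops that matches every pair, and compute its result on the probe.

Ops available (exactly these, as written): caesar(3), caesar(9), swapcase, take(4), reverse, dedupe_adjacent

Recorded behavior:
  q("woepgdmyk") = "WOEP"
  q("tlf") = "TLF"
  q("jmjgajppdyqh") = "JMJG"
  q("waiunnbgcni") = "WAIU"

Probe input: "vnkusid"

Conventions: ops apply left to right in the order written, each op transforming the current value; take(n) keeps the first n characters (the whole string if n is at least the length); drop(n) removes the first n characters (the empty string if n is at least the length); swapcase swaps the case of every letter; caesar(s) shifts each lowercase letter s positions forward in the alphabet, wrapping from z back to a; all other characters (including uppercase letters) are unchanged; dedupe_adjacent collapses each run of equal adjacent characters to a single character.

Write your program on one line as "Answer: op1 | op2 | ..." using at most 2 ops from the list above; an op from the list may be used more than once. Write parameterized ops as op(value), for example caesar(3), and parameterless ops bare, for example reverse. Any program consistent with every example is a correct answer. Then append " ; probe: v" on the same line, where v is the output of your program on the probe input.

take(4) | swapcase ; probe: "VNKU"

Check, running the answer program on each example:
  "woepgdmyk" -> "woep" -> "WOEP"
  "tlf" -> "tlf" -> "TLF"
  "jmjgajppdyqh" -> "jmjg" -> "JMJG"
  "waiunnbgcni" -> "waiu" -> "WAIU"
  probe: "vnkusid" -> "vnku" -> "VNKU"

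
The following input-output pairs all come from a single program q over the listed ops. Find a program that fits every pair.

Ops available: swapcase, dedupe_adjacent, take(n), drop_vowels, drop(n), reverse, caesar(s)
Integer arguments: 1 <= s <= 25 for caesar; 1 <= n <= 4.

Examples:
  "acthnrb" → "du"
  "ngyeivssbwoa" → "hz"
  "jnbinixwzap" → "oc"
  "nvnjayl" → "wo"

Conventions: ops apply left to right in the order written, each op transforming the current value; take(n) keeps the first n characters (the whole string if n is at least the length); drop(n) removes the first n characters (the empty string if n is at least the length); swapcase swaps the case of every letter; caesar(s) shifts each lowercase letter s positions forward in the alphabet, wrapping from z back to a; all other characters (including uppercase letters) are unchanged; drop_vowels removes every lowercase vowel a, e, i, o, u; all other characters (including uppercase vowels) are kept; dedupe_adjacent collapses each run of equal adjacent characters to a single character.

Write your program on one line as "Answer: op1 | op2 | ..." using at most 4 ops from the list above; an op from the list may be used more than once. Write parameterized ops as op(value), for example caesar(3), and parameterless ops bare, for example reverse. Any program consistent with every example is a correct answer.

take(3) | drop(1) | caesar(1)

Check, running the answer program on each example:
  "acthnrb" -> "act" -> "ct" -> "du"
  "ngyeivssbwoa" -> "ngy" -> "gy" -> "hz"
  "jnbinixwzap" -> "jnb" -> "nb" -> "oc"
  "nvnjayl" -> "nvn" -> "vn" -> "wo"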